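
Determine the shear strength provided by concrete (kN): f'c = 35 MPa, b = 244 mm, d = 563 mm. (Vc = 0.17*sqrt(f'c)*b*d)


Vc = 0.17 * sqrt(35) * 244 * 563 / 1000
= 138.16 kN

138.16


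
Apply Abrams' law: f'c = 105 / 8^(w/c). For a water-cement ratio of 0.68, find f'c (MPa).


f'c = 105 / 8^0.68
= 105 / 4.112
= 25.53 MPa

25.53


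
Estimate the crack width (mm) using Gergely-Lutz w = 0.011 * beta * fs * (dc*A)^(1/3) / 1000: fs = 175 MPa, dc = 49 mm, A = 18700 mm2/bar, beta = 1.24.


w = 0.011 * beta * fs * (dc * A)^(1/3) / 1000
= 0.011 * 1.24 * 175 * (49 * 18700)^(1/3) / 1000
= 0.232 mm

0.232


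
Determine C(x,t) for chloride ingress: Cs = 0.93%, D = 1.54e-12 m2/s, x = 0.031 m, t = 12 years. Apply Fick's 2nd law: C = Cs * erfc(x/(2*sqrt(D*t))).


t_seconds = 12 * 365.25 * 24 * 3600 = 378691200.0 s
arg = 0.031 / (2 * sqrt(1.54e-12 * 378691200.0))
= 0.6418
erfc(0.6418) = 0.364
C = 0.93 * 0.364 = 0.3386%

0.3386


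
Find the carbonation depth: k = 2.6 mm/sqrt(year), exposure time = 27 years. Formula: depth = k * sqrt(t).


depth = k * sqrt(t)
= 2.6 * sqrt(27)
= 13.51 mm

13.51


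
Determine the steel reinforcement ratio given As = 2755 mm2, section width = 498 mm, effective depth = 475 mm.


rho = As / (b * d)
= 2755 / (498 * 475)
= 0.0116

0.0116


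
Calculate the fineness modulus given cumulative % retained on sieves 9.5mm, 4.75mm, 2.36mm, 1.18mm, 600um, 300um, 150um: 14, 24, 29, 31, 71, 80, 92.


FM = sum(cumulative % retained) / 100
= 341 / 100
= 3.41

3.41


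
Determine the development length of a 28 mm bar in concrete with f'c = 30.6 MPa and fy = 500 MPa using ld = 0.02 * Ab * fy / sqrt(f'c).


Ab = pi * 28^2 / 4 = 615.752 mm2
ld = 0.02 * 615.752 * 500 / sqrt(30.6)
= 1113.1 mm

1113.1


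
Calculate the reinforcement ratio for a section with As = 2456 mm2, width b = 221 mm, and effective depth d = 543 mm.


rho = As / (b * d)
= 2456 / (221 * 543)
= 0.0205

0.0205


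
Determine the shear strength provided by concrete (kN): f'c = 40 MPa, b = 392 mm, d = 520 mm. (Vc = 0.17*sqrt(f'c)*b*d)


Vc = 0.17 * sqrt(40) * 392 * 520 / 1000
= 219.16 kN

219.16


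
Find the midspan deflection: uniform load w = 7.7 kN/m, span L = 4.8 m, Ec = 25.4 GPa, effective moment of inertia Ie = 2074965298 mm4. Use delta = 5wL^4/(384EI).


Convert: L = 4.8 m = 4800 mm, Ec = 25.4 GPa = 25400 MPa
delta = 5 * 7.7 * 4800^4 / (384 * 25400 * 2074965298)
= 1.01 mm

1.01


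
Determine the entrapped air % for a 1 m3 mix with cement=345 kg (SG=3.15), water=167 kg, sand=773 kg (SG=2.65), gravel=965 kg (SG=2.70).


Vol cement = 345 / (3.15 * 1000) = 0.109524 m3
Vol water = 167 / 1000 = 0.167 m3
Vol sand = 773 / (2.65 * 1000) = 0.291698 m3
Vol gravel = 965 / (2.70 * 1000) = 0.357407 m3
Total solid + water volume = 0.925629 m3
Air = (1 - 0.925629) * 100 = 7.44%

7.44


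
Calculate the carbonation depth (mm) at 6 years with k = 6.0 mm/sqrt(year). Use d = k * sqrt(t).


depth = k * sqrt(t)
= 6.0 * sqrt(6)
= 14.7 mm

14.7


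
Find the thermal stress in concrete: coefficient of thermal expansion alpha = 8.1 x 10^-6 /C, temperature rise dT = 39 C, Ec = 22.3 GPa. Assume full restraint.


sigma = alpha * dT * Ec
= 8.1e-6 * 39 * 22.3 * 1000
= 7.045 MPa

7.045


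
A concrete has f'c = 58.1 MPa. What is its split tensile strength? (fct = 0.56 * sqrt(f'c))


fct = 0.56 * sqrt(58.1)
= 0.56 * 7.622
= 4.269 MPa

4.269


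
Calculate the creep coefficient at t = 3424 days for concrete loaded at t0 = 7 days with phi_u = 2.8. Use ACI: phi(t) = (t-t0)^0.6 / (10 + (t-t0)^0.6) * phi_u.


dt = 3424 - 7 = 3417
phi = 3417^0.6 / (10 + 3417^0.6) * 2.8
= 2.603

2.603


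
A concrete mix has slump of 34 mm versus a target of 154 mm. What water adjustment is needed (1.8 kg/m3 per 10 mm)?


Difference = 154 - 34 = 120 mm
Water adjustment = 120 * 1.8 / 10 = 21.6 kg/m3

21.6


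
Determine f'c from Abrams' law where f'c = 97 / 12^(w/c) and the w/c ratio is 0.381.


f'c = 97 / 12^0.381
= 97 / 2.577
= 37.64 MPa

37.64


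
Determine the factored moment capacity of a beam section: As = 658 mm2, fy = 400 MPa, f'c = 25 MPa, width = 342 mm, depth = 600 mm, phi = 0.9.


a = As * fy / (0.85 * f'c * b)
= 658 * 400 / (0.85 * 25 * 342)
= 36.216 mm
Mn = As * fy * (d - a/2) / 10^6
= 153.154 kN-m
phi*Mn = 0.9 * 153.154 = 137.84 kN-m

137.84


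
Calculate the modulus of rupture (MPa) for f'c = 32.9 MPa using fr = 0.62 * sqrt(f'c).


fr = 0.62 * sqrt(32.9)
= 3.556 MPa

3.556


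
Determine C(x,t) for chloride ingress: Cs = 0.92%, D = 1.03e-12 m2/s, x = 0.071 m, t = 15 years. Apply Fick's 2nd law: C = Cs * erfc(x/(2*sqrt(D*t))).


t_seconds = 15 * 365.25 * 24 * 3600 = 473364000.0 s
arg = 0.071 / (2 * sqrt(1.03e-12 * 473364000.0))
= 1.6077
erfc(1.6077) = 0.023
C = 0.92 * 0.023 = 0.0211%

0.0211


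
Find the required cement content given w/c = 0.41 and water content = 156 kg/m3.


Cement = water / (w/c)
= 156 / 0.41
= 380.5 kg/m3

380.5


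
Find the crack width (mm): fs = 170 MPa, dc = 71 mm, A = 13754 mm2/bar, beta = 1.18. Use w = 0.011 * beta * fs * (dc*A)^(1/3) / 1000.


w = 0.011 * beta * fs * (dc * A)^(1/3) / 1000
= 0.011 * 1.18 * 170 * (71 * 13754)^(1/3) / 1000
= 0.219 mm

0.219


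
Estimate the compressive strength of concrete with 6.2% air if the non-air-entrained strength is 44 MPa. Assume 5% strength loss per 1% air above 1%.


Strength loss = (6.2 - 1) * 5 = 26.0%
f'c = 44 * (1 - 26.0/100)
= 32.56 MPa

32.56


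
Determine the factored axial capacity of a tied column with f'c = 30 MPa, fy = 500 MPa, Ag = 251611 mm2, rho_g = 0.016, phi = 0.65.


Ast = rho * Ag = 0.016 * 251611 = 4025.776 mm2
phi*Pn = 0.65 * 0.80 * (0.85 * 30 * (251611 - 4025.776) + 500 * 4025.776) / 1000
= 4329.68 kN

4329.68


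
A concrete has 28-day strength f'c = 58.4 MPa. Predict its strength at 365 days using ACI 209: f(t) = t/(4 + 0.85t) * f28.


f(365) = 365 / (4 + 0.85 * 365) * 58.4
= 365 / 314.25 * 58.4
= 67.83 MPa

67.83


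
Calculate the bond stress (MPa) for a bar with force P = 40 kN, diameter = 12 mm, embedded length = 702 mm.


u = P / (pi * db * ld)
= 40 * 1000 / (pi * 12 * 702)
= 1.511 MPa

1.511


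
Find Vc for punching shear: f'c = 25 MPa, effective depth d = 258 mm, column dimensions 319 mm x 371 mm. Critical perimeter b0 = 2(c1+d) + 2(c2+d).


b0 = 2*(319 + 258) + 2*(371 + 258) = 2412 mm
Vc = 0.33 * sqrt(25) * 2412 * 258 / 1000
= 1026.79 kN

1026.79


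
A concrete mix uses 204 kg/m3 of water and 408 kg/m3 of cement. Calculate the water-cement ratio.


w/c = water / cement
w/c = 204 / 408 = 0.5

0.5


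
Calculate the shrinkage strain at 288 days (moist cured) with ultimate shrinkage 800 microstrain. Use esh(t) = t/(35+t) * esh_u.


esh(288) = 288 / (35 + 288) * 800
= 288 / 323 * 800
= 713.3 microstrain

713.3


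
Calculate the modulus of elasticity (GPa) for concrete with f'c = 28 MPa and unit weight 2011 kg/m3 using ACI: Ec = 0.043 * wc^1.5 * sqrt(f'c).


Ec = 0.043 * 2011^1.5 * sqrt(28) / 1000
= 20.52 GPa

20.52


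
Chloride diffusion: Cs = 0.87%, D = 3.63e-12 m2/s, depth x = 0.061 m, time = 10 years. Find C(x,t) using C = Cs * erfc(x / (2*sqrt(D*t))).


t_seconds = 10 * 365.25 * 24 * 3600 = 315576000.0 s
arg = 0.061 / (2 * sqrt(3.63e-12 * 315576000.0))
= 0.9011
erfc(0.9011) = 0.2025
C = 0.87 * 0.2025 = 0.1762%

0.1762


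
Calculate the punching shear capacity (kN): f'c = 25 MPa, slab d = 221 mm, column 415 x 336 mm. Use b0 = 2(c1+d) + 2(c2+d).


b0 = 2*(415 + 221) + 2*(336 + 221) = 2386 mm
Vc = 0.33 * sqrt(25) * 2386 * 221 / 1000
= 870.05 kN

870.05


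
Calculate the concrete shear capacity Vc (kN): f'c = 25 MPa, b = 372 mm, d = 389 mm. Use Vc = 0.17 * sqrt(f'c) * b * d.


Vc = 0.17 * sqrt(25) * 372 * 389 / 1000
= 123.0 kN

123.0


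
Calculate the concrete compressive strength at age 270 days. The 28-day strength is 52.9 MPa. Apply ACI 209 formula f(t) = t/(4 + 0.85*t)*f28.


f(270) = 270 / (4 + 0.85 * 270) * 52.9
= 270 / 233.5 * 52.9
= 61.17 MPa

61.17


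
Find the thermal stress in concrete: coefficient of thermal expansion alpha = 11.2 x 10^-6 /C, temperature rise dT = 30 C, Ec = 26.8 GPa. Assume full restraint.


sigma = alpha * dT * Ec
= 11.2e-6 * 30 * 26.8 * 1000
= 9.005 MPa

9.005


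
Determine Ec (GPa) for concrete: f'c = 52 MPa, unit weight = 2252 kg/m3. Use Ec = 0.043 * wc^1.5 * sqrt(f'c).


Ec = 0.043 * 2252^1.5 * sqrt(52) / 1000
= 33.14 GPa

33.14


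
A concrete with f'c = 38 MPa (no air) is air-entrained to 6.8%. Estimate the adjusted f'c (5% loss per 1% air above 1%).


Strength loss = (6.8 - 1) * 5 = 29.0%
f'c = 38 * (1 - 29.0/100)
= 26.98 MPa

26.98


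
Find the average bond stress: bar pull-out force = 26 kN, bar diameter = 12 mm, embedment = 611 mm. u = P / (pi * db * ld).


u = P / (pi * db * ld)
= 26 * 1000 / (pi * 12 * 611)
= 1.129 MPa

1.129


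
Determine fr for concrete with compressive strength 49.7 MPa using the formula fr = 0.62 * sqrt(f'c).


fr = 0.62 * sqrt(49.7)
= 4.371 MPa

4.371


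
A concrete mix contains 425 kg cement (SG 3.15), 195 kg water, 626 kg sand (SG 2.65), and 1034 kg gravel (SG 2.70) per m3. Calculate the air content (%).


Vol cement = 425 / (3.15 * 1000) = 0.134921 m3
Vol water = 195 / 1000 = 0.195 m3
Vol sand = 626 / (2.65 * 1000) = 0.236226 m3
Vol gravel = 1034 / (2.70 * 1000) = 0.382963 m3
Total solid + water volume = 0.94911 m3
Air = (1 - 0.94911) * 100 = 5.09%

5.09


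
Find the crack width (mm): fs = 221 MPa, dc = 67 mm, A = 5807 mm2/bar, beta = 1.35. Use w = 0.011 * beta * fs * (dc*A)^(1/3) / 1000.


w = 0.011 * beta * fs * (dc * A)^(1/3) / 1000
= 0.011 * 1.35 * 221 * (67 * 5807)^(1/3) / 1000
= 0.24 mm

0.24


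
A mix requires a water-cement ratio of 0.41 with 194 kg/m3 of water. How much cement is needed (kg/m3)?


Cement = water / (w/c)
= 194 / 0.41
= 473.2 kg/m3

473.2


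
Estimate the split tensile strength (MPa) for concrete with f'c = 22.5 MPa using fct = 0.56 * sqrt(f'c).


fct = 0.56 * sqrt(22.5)
= 0.56 * 4.743
= 2.656 MPa

2.656


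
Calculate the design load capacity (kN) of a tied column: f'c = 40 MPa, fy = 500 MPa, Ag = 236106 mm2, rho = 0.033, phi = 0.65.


Ast = rho * Ag = 0.033 * 236106 = 7791.498 mm2
phi*Pn = 0.65 * 0.80 * (0.85 * 40 * (236106 - 7791.498) + 500 * 7791.498) / 1000
= 6062.39 kN

6062.39


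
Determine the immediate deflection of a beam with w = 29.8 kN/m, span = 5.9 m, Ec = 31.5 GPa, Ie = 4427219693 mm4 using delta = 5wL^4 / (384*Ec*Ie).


Convert: L = 5.9 m = 5900 mm, Ec = 31.5 GPa = 31500 MPa
delta = 5 * 29.8 * 5900^4 / (384 * 31500 * 4427219693)
= 3.37 mm

3.37


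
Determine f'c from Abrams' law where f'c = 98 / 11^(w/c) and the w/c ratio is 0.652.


f'c = 98 / 11^0.652
= 98 / 4.775
= 20.52 MPa

20.52


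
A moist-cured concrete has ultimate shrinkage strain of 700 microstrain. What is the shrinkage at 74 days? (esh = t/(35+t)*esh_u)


esh(74) = 74 / (35 + 74) * 700
= 74 / 109 * 700
= 475.2 microstrain

475.2


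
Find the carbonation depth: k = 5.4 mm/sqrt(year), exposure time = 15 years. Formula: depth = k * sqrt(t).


depth = k * sqrt(t)
= 5.4 * sqrt(15)
= 20.91 mm

20.91


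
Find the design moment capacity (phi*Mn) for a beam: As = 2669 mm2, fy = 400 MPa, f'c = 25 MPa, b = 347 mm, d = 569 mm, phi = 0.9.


a = As * fy / (0.85 * f'c * b)
= 2669 * 400 / (0.85 * 25 * 347)
= 144.7839 mm
Mn = As * fy * (d - a/2) / 10^6
= 530.1788 kN-m
phi*Mn = 0.9 * 530.1788 = 477.16 kN-m

477.16


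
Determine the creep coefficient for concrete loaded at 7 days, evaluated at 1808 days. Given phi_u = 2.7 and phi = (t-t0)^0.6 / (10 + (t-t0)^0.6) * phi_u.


dt = 1808 - 7 = 1801
phi = 1801^0.6 / (10 + 1801^0.6) * 2.7
= 2.429

2.429


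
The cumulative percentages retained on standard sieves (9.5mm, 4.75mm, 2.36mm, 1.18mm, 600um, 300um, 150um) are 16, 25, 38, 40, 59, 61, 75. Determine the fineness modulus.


FM = sum(cumulative % retained) / 100
= 314 / 100
= 3.14

3.14


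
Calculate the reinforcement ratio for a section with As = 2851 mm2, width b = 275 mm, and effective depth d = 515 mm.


rho = As / (b * d)
= 2851 / (275 * 515)
= 0.0201

0.0201


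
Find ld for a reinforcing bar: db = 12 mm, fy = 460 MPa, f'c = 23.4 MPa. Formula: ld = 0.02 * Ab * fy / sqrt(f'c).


Ab = pi * 12^2 / 4 = 113.097 mm2
ld = 0.02 * 113.097 * 460 / sqrt(23.4)
= 215.1 mm

215.1


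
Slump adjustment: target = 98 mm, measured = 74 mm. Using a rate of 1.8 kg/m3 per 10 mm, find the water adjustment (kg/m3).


Difference = 98 - 74 = 24 mm
Water adjustment = 24 * 1.8 / 10 = 4.3 kg/m3

4.3


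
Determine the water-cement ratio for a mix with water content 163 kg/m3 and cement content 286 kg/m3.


w/c = water / cement
w/c = 163 / 286 = 0.57

0.57


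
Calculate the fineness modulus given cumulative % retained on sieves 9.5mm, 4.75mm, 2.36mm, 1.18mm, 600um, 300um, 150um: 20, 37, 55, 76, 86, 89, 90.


FM = sum(cumulative % retained) / 100
= 453 / 100
= 4.53

4.53


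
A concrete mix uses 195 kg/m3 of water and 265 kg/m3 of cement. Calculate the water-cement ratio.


w/c = water / cement
w/c = 195 / 265 = 0.736

0.736


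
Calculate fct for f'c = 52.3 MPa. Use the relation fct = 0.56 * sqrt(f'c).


fct = 0.56 * sqrt(52.3)
= 0.56 * 7.232
= 4.05 MPa

4.05


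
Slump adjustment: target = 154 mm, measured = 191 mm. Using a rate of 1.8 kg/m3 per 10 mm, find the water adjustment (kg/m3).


Difference = 154 - 191 = -37 mm
Water adjustment = -37 * 1.8 / 10 = -6.7 kg/m3

-6.7


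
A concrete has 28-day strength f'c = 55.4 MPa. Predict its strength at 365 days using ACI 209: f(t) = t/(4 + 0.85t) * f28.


f(365) = 365 / (4 + 0.85 * 365) * 55.4
= 365 / 314.25 * 55.4
= 64.35 MPa

64.35


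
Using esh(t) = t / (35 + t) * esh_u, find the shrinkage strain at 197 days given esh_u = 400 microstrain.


esh(197) = 197 / (35 + 197) * 400
= 197 / 232 * 400
= 339.7 microstrain

339.7


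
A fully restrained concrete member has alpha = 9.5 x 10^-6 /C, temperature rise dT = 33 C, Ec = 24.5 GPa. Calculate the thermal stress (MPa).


sigma = alpha * dT * Ec
= 9.5e-6 * 33 * 24.5 * 1000
= 7.681 MPa

7.681


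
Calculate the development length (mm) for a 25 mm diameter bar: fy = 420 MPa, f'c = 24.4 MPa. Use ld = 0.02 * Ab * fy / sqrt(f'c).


Ab = pi * 25^2 / 4 = 490.874 mm2
ld = 0.02 * 490.874 * 420 / sqrt(24.4)
= 834.7 mm

834.7


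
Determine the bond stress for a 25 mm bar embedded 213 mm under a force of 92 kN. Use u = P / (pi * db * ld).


u = P / (pi * db * ld)
= 92 * 1000 / (pi * 25 * 213)
= 5.499 MPa

5.499


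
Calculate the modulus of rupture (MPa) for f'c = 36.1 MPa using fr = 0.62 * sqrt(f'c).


fr = 0.62 * sqrt(36.1)
= 3.725 MPa

3.725


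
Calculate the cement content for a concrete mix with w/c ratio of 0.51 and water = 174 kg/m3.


Cement = water / (w/c)
= 174 / 0.51
= 341.2 kg/m3

341.2


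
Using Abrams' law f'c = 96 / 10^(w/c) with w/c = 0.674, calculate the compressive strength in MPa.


f'c = 96 / 10^0.674
= 96 / 4.721
= 20.34 MPa

20.34


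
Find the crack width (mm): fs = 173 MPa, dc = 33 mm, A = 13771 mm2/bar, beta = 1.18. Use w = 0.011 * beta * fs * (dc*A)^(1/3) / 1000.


w = 0.011 * beta * fs * (dc * A)^(1/3) / 1000
= 0.011 * 1.18 * 173 * (33 * 13771)^(1/3) / 1000
= 0.173 mm

0.173


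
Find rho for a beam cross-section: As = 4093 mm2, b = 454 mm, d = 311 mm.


rho = As / (b * d)
= 4093 / (454 * 311)
= 0.029

0.029


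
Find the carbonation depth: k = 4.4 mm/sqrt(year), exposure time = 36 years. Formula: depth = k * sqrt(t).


depth = k * sqrt(t)
= 4.4 * sqrt(36)
= 26.4 mm

26.4


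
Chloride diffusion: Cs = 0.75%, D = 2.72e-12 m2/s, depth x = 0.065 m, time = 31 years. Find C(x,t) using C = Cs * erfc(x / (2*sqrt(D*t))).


t_seconds = 31 * 365.25 * 24 * 3600 = 978285600.0 s
arg = 0.065 / (2 * sqrt(2.72e-12 * 978285600.0))
= 0.63
erfc(0.63) = 0.3729
C = 0.75 * 0.3729 = 0.2797%

0.2797


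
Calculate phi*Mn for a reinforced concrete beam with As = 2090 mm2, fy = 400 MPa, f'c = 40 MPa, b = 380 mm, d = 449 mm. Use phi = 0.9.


a = As * fy / (0.85 * f'c * b)
= 2090 * 400 / (0.85 * 40 * 380)
= 64.7059 mm
Mn = As * fy * (d - a/2) / 10^6
= 348.3169 kN-m
phi*Mn = 0.9 * 348.3169 = 313.49 kN-m

313.49


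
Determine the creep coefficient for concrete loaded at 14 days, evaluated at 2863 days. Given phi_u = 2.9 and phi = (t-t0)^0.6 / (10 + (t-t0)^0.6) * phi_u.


dt = 2863 - 14 = 2849
phi = 2849^0.6 / (10 + 2849^0.6) * 2.9
= 2.674

2.674


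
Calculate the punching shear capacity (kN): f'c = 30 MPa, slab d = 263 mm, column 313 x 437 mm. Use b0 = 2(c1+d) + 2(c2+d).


b0 = 2*(313 + 263) + 2*(437 + 263) = 2552 mm
Vc = 0.33 * sqrt(30) * 2552 * 263 / 1000
= 1213.14 kN

1213.14


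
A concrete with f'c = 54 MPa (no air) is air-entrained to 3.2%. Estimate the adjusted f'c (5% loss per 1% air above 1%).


Strength loss = (3.2 - 1) * 5 = 11.0%
f'c = 54 * (1 - 11.0/100)
= 48.06 MPa

48.06


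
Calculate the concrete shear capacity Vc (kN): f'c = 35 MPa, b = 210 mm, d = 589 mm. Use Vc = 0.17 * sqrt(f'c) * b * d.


Vc = 0.17 * sqrt(35) * 210 * 589 / 1000
= 124.4 kN

124.4


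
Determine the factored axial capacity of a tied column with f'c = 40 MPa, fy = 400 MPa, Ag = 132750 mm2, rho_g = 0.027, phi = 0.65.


Ast = rho * Ag = 0.027 * 132750 = 3584.25 mm2
phi*Pn = 0.65 * 0.80 * (0.85 * 40 * (132750 - 3584.25) + 400 * 3584.25) / 1000
= 3029.17 kN

3029.17


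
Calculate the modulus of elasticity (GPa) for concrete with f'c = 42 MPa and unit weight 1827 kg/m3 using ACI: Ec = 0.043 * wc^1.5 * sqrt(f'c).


Ec = 0.043 * 1827^1.5 * sqrt(42) / 1000
= 21.76 GPa

21.76


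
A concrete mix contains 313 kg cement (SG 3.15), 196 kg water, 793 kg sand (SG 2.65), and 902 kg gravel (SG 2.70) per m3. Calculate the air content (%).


Vol cement = 313 / (3.15 * 1000) = 0.099365 m3
Vol water = 196 / 1000 = 0.196 m3
Vol sand = 793 / (2.65 * 1000) = 0.299245 m3
Vol gravel = 902 / (2.70 * 1000) = 0.334074 m3
Total solid + water volume = 0.928684 m3
Air = (1 - 0.928684) * 100 = 7.13%

7.13


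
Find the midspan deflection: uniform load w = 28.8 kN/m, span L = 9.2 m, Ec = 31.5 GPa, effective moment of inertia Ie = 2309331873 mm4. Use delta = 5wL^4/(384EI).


Convert: L = 9.2 m = 9200 mm, Ec = 31.5 GPa = 31500 MPa
delta = 5 * 28.8 * 9200^4 / (384 * 31500 * 2309331873)
= 36.93 mm

36.93


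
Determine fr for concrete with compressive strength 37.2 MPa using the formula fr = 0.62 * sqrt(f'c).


fr = 0.62 * sqrt(37.2)
= 3.781 MPa

3.781


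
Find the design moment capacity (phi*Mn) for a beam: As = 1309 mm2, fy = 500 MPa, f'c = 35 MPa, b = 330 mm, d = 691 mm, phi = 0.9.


a = As * fy / (0.85 * f'c * b)
= 1309 * 500 / (0.85 * 35 * 330)
= 66.6667 mm
Mn = As * fy * (d - a/2) / 10^6
= 430.4428 kN-m
phi*Mn = 0.9 * 430.4428 = 387.4 kN-m

387.4


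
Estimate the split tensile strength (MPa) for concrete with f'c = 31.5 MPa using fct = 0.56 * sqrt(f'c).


fct = 0.56 * sqrt(31.5)
= 0.56 * 5.612
= 3.143 MPa

3.143


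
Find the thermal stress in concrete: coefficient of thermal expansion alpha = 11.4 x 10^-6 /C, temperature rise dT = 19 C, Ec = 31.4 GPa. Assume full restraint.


sigma = alpha * dT * Ec
= 11.4e-6 * 19 * 31.4 * 1000
= 6.801 MPa

6.801


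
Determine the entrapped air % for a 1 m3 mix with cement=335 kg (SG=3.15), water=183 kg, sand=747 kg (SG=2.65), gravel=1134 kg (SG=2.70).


Vol cement = 335 / (3.15 * 1000) = 0.106349 m3
Vol water = 183 / 1000 = 0.183 m3
Vol sand = 747 / (2.65 * 1000) = 0.281887 m3
Vol gravel = 1134 / (2.70 * 1000) = 0.42 m3
Total solid + water volume = 0.991236 m3
Air = (1 - 0.991236) * 100 = 0.88%

0.88


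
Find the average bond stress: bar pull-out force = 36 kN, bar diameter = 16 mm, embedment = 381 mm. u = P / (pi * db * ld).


u = P / (pi * db * ld)
= 36 * 1000 / (pi * 16 * 381)
= 1.88 MPa

1.88


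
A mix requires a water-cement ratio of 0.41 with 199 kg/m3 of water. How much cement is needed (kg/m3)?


Cement = water / (w/c)
= 199 / 0.41
= 485.4 kg/m3

485.4


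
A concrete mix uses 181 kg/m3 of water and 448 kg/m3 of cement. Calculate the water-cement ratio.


w/c = water / cement
w/c = 181 / 448 = 0.404

0.404


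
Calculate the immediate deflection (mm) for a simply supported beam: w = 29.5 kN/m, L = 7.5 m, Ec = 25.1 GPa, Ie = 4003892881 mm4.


Convert: L = 7.5 m = 7500 mm, Ec = 25.1 GPa = 25100 MPa
delta = 5 * 29.5 * 7500^4 / (384 * 25100 * 4003892881)
= 12.09 mm

12.09


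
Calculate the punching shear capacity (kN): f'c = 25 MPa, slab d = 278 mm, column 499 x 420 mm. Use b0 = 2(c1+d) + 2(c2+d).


b0 = 2*(499 + 278) + 2*(420 + 278) = 2950 mm
Vc = 0.33 * sqrt(25) * 2950 * 278 / 1000
= 1353.16 kN

1353.16


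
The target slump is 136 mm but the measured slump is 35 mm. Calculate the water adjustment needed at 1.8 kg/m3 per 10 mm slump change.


Difference = 136 - 35 = 101 mm
Water adjustment = 101 * 1.8 / 10 = 18.2 kg/m3

18.2


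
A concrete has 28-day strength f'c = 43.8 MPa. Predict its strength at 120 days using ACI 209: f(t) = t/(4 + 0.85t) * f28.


f(120) = 120 / (4 + 0.85 * 120) * 43.8
= 120 / 106.0 * 43.8
= 49.58 MPa

49.58


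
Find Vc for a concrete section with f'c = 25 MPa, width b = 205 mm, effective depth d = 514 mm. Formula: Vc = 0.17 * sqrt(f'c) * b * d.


Vc = 0.17 * sqrt(25) * 205 * 514 / 1000
= 89.56 kN

89.56


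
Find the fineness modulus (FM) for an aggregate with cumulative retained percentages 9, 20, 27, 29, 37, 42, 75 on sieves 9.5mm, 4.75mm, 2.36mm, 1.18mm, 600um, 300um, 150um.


FM = sum(cumulative % retained) / 100
= 239 / 100
= 2.39

2.39


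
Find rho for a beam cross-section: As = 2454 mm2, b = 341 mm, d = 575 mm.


rho = As / (b * d)
= 2454 / (341 * 575)
= 0.0125

0.0125


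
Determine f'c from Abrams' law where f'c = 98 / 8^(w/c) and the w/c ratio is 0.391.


f'c = 98 / 8^0.391
= 98 / 2.255
= 43.46 MPa

43.46


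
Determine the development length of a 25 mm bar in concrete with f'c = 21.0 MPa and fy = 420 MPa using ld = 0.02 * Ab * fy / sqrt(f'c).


Ab = pi * 25^2 / 4 = 490.874 mm2
ld = 0.02 * 490.874 * 420 / sqrt(21.0)
= 899.8 mm

899.8


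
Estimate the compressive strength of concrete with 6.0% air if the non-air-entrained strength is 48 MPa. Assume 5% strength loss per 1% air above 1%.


Strength loss = (6.0 - 1) * 5 = 25.0%
f'c = 48 * (1 - 25.0/100)
= 36.0 MPa

36.0


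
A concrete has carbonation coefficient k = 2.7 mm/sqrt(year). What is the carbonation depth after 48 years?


depth = k * sqrt(t)
= 2.7 * sqrt(48)
= 18.71 mm

18.71


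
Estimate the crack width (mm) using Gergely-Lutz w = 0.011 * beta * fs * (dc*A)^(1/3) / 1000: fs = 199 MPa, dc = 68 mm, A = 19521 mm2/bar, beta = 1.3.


w = 0.011 * beta * fs * (dc * A)^(1/3) / 1000
= 0.011 * 1.3 * 199 * (68 * 19521)^(1/3) / 1000
= 0.313 mm

0.313


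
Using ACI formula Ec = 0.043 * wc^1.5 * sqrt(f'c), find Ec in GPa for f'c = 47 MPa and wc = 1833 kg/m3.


Ec = 0.043 * 1833^1.5 * sqrt(47) / 1000
= 23.13 GPa

23.13


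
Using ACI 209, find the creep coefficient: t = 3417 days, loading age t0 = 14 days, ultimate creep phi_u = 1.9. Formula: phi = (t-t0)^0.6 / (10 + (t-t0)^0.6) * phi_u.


dt = 3417 - 14 = 3403
phi = 3403^0.6 / (10 + 3403^0.6) * 1.9
= 1.766

1.766


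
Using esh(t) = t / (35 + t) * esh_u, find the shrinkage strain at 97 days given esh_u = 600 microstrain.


esh(97) = 97 / (35 + 97) * 600
= 97 / 132 * 600
= 440.9 microstrain

440.9


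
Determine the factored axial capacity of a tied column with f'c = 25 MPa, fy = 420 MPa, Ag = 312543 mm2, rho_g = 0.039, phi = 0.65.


Ast = rho * Ag = 0.039 * 312543 = 12189.177 mm2
phi*Pn = 0.65 * 0.80 * (0.85 * 25 * (312543 - 12189.177) + 420 * 12189.177) / 1000
= 5981.03 kN

5981.03


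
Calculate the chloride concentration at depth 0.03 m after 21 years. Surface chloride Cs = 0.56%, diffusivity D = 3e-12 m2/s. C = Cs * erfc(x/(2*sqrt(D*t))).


t_seconds = 21 * 365.25 * 24 * 3600 = 662709600.0 s
arg = 0.03 / (2 * sqrt(3e-12 * 662709600.0))
= 0.3364
erfc(0.3364) = 0.6342
C = 0.56 * 0.6342 = 0.3552%

0.3552


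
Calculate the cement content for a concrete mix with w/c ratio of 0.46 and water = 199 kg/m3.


Cement = water / (w/c)
= 199 / 0.46
= 432.6 kg/m3

432.6


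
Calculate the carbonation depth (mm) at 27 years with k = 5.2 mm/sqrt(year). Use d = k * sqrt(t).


depth = k * sqrt(t)
= 5.2 * sqrt(27)
= 27.02 mm

27.02


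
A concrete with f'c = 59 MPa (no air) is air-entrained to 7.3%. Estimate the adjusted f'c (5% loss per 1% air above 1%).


Strength loss = (7.3 - 1) * 5 = 31.5%
f'c = 59 * (1 - 31.5/100)
= 40.42 MPa

40.42


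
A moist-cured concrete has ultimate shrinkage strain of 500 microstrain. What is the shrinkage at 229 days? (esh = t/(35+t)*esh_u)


esh(229) = 229 / (35 + 229) * 500
= 229 / 264 * 500
= 433.7 microstrain

433.7


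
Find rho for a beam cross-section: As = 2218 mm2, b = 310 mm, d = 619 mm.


rho = As / (b * d)
= 2218 / (310 * 619)
= 0.0116

0.0116


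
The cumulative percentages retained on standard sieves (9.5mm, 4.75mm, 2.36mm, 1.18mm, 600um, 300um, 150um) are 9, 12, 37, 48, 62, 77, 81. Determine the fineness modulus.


FM = sum(cumulative % retained) / 100
= 326 / 100
= 3.26

3.26


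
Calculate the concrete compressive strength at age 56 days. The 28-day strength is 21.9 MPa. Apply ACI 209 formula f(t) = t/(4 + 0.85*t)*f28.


f(56) = 56 / (4 + 0.85 * 56) * 21.9
= 56 / 51.6 * 21.9
= 23.77 MPa

23.77


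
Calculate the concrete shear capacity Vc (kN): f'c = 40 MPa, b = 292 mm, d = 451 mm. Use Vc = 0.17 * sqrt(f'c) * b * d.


Vc = 0.17 * sqrt(40) * 292 * 451 / 1000
= 141.59 kN

141.59


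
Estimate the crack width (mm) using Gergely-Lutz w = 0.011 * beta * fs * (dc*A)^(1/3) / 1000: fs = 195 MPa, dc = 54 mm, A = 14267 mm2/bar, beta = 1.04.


w = 0.011 * beta * fs * (dc * A)^(1/3) / 1000
= 0.011 * 1.04 * 195 * (54 * 14267)^(1/3) / 1000
= 0.205 mm

0.205


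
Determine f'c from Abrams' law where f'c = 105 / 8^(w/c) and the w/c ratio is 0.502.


f'c = 105 / 8^0.502
= 105 / 2.84
= 36.97 MPa

36.97


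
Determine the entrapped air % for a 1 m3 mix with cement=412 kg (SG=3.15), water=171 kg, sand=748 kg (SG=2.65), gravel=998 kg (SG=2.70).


Vol cement = 412 / (3.15 * 1000) = 0.130794 m3
Vol water = 171 / 1000 = 0.171 m3
Vol sand = 748 / (2.65 * 1000) = 0.282264 m3
Vol gravel = 998 / (2.70 * 1000) = 0.36963 m3
Total solid + water volume = 0.953687 m3
Air = (1 - 0.953687) * 100 = 4.63%

4.63


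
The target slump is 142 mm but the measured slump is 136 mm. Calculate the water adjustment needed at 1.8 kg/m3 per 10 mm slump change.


Difference = 142 - 136 = 6 mm
Water adjustment = 6 * 1.8 / 10 = 1.1 kg/m3

1.1


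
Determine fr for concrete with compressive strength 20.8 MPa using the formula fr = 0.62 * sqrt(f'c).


fr = 0.62 * sqrt(20.8)
= 2.828 MPa

2.828


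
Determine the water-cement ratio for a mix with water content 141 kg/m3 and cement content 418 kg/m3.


w/c = water / cement
w/c = 141 / 418 = 0.337

0.337


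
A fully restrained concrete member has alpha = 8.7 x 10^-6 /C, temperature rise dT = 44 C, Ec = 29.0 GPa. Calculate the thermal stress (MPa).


sigma = alpha * dT * Ec
= 8.7e-6 * 44 * 29.0 * 1000
= 11.101 MPa

11.101


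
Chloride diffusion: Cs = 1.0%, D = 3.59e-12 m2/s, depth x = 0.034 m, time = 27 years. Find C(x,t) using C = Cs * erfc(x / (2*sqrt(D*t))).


t_seconds = 27 * 365.25 * 24 * 3600 = 852055200.0 s
arg = 0.034 / (2 * sqrt(3.59e-12 * 852055200.0))
= 0.3074
erfc(0.3074) = 0.6638
C = 1.0 * 0.6638 = 0.6638%

0.6638


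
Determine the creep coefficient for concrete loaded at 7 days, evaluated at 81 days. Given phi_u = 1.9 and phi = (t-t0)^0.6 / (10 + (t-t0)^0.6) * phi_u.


dt = 81 - 7 = 74
phi = 74^0.6 / (10 + 74^0.6) * 1.9
= 1.082

1.082


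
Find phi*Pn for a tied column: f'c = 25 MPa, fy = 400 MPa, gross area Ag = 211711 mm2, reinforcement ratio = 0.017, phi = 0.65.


Ast = rho * Ag = 0.017 * 211711 = 3599.087 mm2
phi*Pn = 0.65 * 0.80 * (0.85 * 25 * (211711 - 3599.087) + 400 * 3599.087) / 1000
= 3048.25 kN

3048.25


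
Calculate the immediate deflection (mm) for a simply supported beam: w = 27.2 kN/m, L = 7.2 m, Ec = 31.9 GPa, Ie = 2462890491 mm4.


Convert: L = 7.2 m = 7200 mm, Ec = 31.9 GPa = 31900 MPa
delta = 5 * 27.2 * 7200^4 / (384 * 31900 * 2462890491)
= 12.11 mm

12.11


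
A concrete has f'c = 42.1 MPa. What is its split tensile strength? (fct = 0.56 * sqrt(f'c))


fct = 0.56 * sqrt(42.1)
= 0.56 * 6.488
= 3.634 MPa

3.634


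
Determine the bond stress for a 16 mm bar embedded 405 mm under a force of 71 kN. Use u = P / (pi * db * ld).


u = P / (pi * db * ld)
= 71 * 1000 / (pi * 16 * 405)
= 3.488 MPa

3.488


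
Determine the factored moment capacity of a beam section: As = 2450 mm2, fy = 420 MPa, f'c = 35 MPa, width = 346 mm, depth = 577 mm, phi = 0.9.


a = As * fy / (0.85 * f'c * b)
= 2450 * 420 / (0.85 * 35 * 346)
= 99.966 mm
Mn = As * fy * (d - a/2) / 10^6
= 542.3005 kN-m
phi*Mn = 0.9 * 542.3005 = 488.07 kN-m

488.07


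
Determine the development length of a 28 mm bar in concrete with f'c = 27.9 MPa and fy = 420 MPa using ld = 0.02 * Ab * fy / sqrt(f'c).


Ab = pi * 28^2 / 4 = 615.752 mm2
ld = 0.02 * 615.752 * 420 / sqrt(27.9)
= 979.2 mm

979.2


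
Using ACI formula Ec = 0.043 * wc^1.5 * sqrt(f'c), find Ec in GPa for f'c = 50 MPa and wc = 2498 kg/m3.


Ec = 0.043 * 2498^1.5 * sqrt(50) / 1000
= 37.96 GPa

37.96


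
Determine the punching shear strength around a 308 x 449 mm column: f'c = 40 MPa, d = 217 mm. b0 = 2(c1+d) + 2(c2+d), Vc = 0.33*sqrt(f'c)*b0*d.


b0 = 2*(308 + 217) + 2*(449 + 217) = 2382 mm
Vc = 0.33 * sqrt(40) * 2382 * 217 / 1000
= 1078.81 kN

1078.81


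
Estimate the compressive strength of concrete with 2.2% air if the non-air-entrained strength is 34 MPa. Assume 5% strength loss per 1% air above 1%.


Strength loss = (2.2 - 1) * 5 = 6.0%
f'c = 34 * (1 - 6.0/100)
= 31.96 MPa

31.96


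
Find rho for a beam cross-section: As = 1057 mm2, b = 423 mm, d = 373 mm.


rho = As / (b * d)
= 1057 / (423 * 373)
= 0.0067

0.0067


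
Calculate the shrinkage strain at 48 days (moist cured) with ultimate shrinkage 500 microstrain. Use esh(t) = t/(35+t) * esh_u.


esh(48) = 48 / (35 + 48) * 500
= 48 / 83 * 500
= 289.2 microstrain

289.2


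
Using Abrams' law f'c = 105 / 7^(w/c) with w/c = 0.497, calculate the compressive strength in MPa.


f'c = 105 / 7^0.497
= 105 / 2.63
= 39.92 MPa

39.92


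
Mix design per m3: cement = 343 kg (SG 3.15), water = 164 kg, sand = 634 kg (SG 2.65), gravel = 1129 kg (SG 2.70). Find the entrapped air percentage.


Vol cement = 343 / (3.15 * 1000) = 0.108889 m3
Vol water = 164 / 1000 = 0.164 m3
Vol sand = 634 / (2.65 * 1000) = 0.239245 m3
Vol gravel = 1129 / (2.70 * 1000) = 0.418148 m3
Total solid + water volume = 0.930282 m3
Air = (1 - 0.930282) * 100 = 6.97%

6.97


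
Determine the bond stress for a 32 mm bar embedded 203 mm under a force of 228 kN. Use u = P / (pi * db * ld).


u = P / (pi * db * ld)
= 228 * 1000 / (pi * 32 * 203)
= 11.172 MPa

11.172


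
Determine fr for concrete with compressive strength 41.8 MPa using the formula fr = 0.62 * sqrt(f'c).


fr = 0.62 * sqrt(41.8)
= 4.008 MPa

4.008


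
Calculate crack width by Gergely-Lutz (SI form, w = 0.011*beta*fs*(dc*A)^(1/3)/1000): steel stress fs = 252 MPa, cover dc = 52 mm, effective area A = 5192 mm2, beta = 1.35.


w = 0.011 * beta * fs * (dc * A)^(1/3) / 1000
= 0.011 * 1.35 * 252 * (52 * 5192)^(1/3) / 1000
= 0.242 mm

0.242


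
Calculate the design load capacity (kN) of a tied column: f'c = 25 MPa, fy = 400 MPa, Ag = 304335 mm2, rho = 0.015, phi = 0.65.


Ast = rho * Ag = 0.015 * 304335 = 4565.025 mm2
phi*Pn = 0.65 * 0.80 * (0.85 * 25 * (304335 - 4565.025) + 400 * 4565.025) / 1000
= 4261.98 kN

4261.98


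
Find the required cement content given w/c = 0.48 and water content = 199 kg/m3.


Cement = water / (w/c)
= 199 / 0.48
= 414.6 kg/m3

414.6


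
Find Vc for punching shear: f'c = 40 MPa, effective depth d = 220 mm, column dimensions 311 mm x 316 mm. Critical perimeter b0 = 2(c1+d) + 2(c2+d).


b0 = 2*(311 + 220) + 2*(316 + 220) = 2134 mm
Vc = 0.33 * sqrt(40) * 2134 * 220 / 1000
= 979.85 kN

979.85


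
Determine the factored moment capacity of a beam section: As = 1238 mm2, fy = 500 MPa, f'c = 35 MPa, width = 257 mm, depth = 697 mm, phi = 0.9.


a = As * fy / (0.85 * f'c * b)
= 1238 * 500 / (0.85 * 35 * 257)
= 80.96 mm
Mn = As * fy * (d - a/2) / 10^6
= 406.3859 kN-m
phi*Mn = 0.9 * 406.3859 = 365.75 kN-m

365.75


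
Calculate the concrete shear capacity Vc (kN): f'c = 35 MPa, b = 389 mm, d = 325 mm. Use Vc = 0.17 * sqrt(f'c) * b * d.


Vc = 0.17 * sqrt(35) * 389 * 325 / 1000
= 127.15 kN

127.15


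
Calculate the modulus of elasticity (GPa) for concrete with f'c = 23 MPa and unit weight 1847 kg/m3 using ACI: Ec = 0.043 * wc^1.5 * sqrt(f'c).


Ec = 0.043 * 1847^1.5 * sqrt(23) / 1000
= 16.37 GPa

16.37


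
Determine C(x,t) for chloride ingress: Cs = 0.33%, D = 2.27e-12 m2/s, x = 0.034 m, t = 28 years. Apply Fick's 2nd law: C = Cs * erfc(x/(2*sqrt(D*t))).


t_seconds = 28 * 365.25 * 24 * 3600 = 883612800.0 s
arg = 0.034 / (2 * sqrt(2.27e-12 * 883612800.0))
= 0.3796
erfc(0.3796) = 0.5914
C = 0.33 * 0.5914 = 0.1952%

0.1952


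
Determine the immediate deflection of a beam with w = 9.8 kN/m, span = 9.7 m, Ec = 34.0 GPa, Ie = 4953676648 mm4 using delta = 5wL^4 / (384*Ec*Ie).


Convert: L = 9.7 m = 9700 mm, Ec = 34.0 GPa = 34000 MPa
delta = 5 * 9.8 * 9700^4 / (384 * 34000 * 4953676648)
= 6.71 mm

6.71


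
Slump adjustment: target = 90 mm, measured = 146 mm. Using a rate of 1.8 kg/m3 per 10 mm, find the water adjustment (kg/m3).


Difference = 90 - 146 = -56 mm
Water adjustment = -56 * 1.8 / 10 = -10.1 kg/m3

-10.1


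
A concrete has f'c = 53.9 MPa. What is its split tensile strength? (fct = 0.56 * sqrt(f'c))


fct = 0.56 * sqrt(53.9)
= 0.56 * 7.342
= 4.111 MPa

4.111


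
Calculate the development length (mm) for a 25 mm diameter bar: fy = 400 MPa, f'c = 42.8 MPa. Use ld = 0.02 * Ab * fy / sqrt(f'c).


Ab = pi * 25^2 / 4 = 490.874 mm2
ld = 0.02 * 490.874 * 400 / sqrt(42.8)
= 600.3 mm

600.3


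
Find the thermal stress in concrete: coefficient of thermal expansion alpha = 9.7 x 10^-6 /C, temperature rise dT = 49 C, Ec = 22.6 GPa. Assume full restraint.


sigma = alpha * dT * Ec
= 9.7e-6 * 49 * 22.6 * 1000
= 10.742 MPa

10.742


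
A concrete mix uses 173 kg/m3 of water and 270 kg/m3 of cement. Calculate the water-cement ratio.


w/c = water / cement
w/c = 173 / 270 = 0.641

0.641


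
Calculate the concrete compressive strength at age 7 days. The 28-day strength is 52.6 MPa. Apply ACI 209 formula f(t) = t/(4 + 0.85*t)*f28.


f(7) = 7 / (4 + 0.85 * 7) * 52.6
= 7 / 9.95 * 52.6
= 37.01 MPa

37.01


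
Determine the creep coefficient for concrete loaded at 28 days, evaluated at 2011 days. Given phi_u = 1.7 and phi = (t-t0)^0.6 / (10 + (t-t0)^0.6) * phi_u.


dt = 2011 - 28 = 1983
phi = 1983^0.6 / (10 + 1983^0.6) * 1.7
= 1.538

1.538


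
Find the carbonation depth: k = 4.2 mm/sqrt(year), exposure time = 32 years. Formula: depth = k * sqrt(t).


depth = k * sqrt(t)
= 4.2 * sqrt(32)
= 23.76 mm

23.76


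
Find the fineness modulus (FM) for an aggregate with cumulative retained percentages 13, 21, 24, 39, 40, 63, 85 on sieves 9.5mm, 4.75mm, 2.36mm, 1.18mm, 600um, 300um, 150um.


FM = sum(cumulative % retained) / 100
= 285 / 100
= 2.85

2.85


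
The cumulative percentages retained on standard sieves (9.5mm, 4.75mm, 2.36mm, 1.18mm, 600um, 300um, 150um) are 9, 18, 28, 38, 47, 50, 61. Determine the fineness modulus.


FM = sum(cumulative % retained) / 100
= 251 / 100
= 2.51

2.51


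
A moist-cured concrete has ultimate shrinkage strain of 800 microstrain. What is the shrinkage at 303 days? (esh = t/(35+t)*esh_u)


esh(303) = 303 / (35 + 303) * 800
= 303 / 338 * 800
= 717.2 microstrain

717.2


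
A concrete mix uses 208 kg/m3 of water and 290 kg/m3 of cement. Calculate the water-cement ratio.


w/c = water / cement
w/c = 208 / 290 = 0.717

0.717


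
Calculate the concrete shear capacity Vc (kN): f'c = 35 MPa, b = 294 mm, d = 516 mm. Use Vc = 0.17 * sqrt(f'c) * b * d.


Vc = 0.17 * sqrt(35) * 294 * 516 / 1000
= 152.57 kN

152.57


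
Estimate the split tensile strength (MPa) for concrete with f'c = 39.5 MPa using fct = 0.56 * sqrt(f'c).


fct = 0.56 * sqrt(39.5)
= 0.56 * 6.285
= 3.52 MPa

3.52


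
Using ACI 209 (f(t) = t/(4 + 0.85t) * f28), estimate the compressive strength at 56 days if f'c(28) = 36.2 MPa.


f(56) = 56 / (4 + 0.85 * 56) * 36.2
= 56 / 51.6 * 36.2
= 39.29 MPa

39.29


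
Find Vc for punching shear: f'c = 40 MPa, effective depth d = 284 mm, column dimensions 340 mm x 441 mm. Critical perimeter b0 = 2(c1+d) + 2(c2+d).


b0 = 2*(340 + 284) + 2*(441 + 284) = 2698 mm
Vc = 0.33 * sqrt(40) * 2698 * 284 / 1000
= 1599.21 kN

1599.21


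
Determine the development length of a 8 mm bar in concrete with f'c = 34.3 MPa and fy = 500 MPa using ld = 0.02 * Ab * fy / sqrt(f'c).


Ab = pi * 8^2 / 4 = 50.265 mm2
ld = 0.02 * 50.265 * 500 / sqrt(34.3)
= 85.8 mm

85.8


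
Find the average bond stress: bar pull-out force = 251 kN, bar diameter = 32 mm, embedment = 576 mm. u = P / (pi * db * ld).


u = P / (pi * db * ld)
= 251 * 1000 / (pi * 32 * 576)
= 4.335 MPa

4.335


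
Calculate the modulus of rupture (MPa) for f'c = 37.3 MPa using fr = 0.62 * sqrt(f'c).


fr = 0.62 * sqrt(37.3)
= 3.787 MPa

3.787


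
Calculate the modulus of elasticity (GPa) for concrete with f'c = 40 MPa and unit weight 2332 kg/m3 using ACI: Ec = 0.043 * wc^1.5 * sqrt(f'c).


Ec = 0.043 * 2332^1.5 * sqrt(40) / 1000
= 30.63 GPa

30.63


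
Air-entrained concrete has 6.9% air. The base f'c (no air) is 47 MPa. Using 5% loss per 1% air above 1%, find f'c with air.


Strength loss = (6.9 - 1) * 5 = 29.5%
f'c = 47 * (1 - 29.5/100)
= 33.14 MPa

33.14


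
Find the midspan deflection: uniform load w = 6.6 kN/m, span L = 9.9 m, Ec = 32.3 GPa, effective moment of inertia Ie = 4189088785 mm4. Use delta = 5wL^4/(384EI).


Convert: L = 9.9 m = 9900 mm, Ec = 32.3 GPa = 32300 MPa
delta = 5 * 6.6 * 9900^4 / (384 * 32300 * 4189088785)
= 6.1 mm

6.1


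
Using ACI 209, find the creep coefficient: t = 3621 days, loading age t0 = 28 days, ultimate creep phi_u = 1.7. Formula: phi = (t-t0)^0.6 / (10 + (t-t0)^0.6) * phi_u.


dt = 3621 - 28 = 3593
phi = 3593^0.6 / (10 + 3593^0.6) * 1.7
= 1.583

1.583


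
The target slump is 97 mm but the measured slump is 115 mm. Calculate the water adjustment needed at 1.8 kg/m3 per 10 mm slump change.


Difference = 97 - 115 = -18 mm
Water adjustment = -18 * 1.8 / 10 = -3.2 kg/m3

-3.2


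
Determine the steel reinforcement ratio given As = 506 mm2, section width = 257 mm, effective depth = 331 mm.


rho = As / (b * d)
= 506 / (257 * 331)
= 0.0059

0.0059


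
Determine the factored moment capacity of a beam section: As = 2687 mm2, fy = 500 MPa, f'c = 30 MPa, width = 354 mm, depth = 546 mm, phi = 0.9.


a = As * fy / (0.85 * f'c * b)
= 2687 * 500 / (0.85 * 30 * 354)
= 148.8313 mm
Mn = As * fy * (d - a/2) / 10^6
= 633.5736 kN-m
phi*Mn = 0.9 * 633.5736 = 570.22 kN-m

570.22


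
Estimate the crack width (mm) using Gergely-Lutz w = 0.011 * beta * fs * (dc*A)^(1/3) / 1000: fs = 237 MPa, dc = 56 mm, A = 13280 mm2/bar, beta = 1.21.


w = 0.011 * beta * fs * (dc * A)^(1/3) / 1000
= 0.011 * 1.21 * 237 * (56 * 13280)^(1/3) / 1000
= 0.286 mm

0.286
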